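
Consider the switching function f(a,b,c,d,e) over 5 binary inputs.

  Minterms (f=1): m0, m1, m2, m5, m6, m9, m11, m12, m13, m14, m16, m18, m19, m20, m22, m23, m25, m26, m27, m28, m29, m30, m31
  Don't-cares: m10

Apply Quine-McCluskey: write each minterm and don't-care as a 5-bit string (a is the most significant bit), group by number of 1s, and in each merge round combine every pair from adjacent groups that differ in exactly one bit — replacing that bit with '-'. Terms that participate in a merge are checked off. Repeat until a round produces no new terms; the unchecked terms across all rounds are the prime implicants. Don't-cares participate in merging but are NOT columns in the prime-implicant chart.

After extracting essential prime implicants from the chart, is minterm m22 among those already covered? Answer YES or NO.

[col 0] 00000*, 00001*, 00010*, 00101*, 00110*, 01001*, 01010*, 01011*, 01100*, 01101*, 01110*, 10000*, 10010*, 10011*, 10100*, 10110*, 10111*, 11001*, 11010*, 11011*, 11100*, 11101*, 11110*, 11111*
[col 1] -0000*, -0010*, -0110*, -1001*, -1010*, -1011*, -1100*, -1101*, -1110*, 0-001*, 0-010*, 0-101*, 0-110*, 00-01*, 00-10*, 000-0*, 0000-, 01-01*, 01-10*, 010-1*, 0101-*, 011-0*, 0110-*, 1-010*, 1-011*, 1-100*, 1-110*, 1-111*, 10-00*, 10-10*, 10-11*, 100-0*, 1001-*, 101-0*, 1011-*, 11-01*, 11-10*, 11-11*, 110-1*, 1101-*, 111-0*, 111-1*, 1110-*, 1111-*
[col 2] --010*, --110*, -0-10*, -00-0, -1-01, -1-10*, -10-1, -101-, -11-0, -110-, 0--01, 0--10*, 1--10*, 1--11*, 1-01-*, 1-1-0, 1-11-*, 10--0, 10-1-*, 11--1, 11-1-*, 111--
[col 3] ---10, 1--1-
Prime implicants: ---10, -00-0, -1-01, -10-1, -101-, -11-0, -110-, 0--01, 0000-, 1--1-, 1-1-0, 10--0, 11--1, 111--
PI chart (minterm → PIs covering it):
  0 | -00-0,0000-
  1 | 0--01,0000-
  2 | ---10,-00-0
  5 | 0--01  (sole → essential)
  6 | ---10  (sole → essential)
  9 | -1-01,-10-1,0--01
  11 | -10-1,-101-
  12 | -11-0,-110-
  13 | -1-01,-110-,0--01
  14 | ---10,-11-0
  16 | -00-0,10--0
  18 | ---10,-00-0,1--1-,10--0
  19 | 1--1-  (sole → essential)
  20 | 1-1-0,10--0
  22 | ---10,1--1-,1-1-0,10--0
  23 | 1--1-  (sole → essential)
  25 | -1-01,-10-1,11--1
  26 | ---10,-101-,1--1-
  27 | -10-1,-101-,1--1-,11--1
  28 | -11-0,-110-,1-1-0,111--
  29 | -1-01,-110-,11--1,111--
  30 | ---10,-11-0,1--1-,1-1-0,111--
  31 | 1--1-,11--1,111--
Essential prime implicants: ---10, 0--01, 1--1-

YES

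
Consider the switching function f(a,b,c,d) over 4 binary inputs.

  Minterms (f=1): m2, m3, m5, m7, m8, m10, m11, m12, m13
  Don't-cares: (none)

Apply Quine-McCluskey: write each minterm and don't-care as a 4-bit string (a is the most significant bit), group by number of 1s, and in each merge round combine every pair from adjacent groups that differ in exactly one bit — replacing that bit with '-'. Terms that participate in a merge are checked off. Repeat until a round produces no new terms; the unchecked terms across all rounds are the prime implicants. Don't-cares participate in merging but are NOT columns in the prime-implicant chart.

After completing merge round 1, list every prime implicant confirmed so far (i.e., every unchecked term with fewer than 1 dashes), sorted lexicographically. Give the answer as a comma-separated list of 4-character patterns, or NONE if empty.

NONE

Round 0: 0010✓ 0011✓ 0101✓ 0111✓ 1000✓ 1010✓ 1011✓ 1100✓ 1101✓
Round 1: -010✓ -011✓ -101 0-11 001-✓ 01-1 1-00 10-0 101-✓ 110-
Round 2: -01-
PIs = {-01-, -101, 0-11, 01-1, 1-00, 10-0, 110-}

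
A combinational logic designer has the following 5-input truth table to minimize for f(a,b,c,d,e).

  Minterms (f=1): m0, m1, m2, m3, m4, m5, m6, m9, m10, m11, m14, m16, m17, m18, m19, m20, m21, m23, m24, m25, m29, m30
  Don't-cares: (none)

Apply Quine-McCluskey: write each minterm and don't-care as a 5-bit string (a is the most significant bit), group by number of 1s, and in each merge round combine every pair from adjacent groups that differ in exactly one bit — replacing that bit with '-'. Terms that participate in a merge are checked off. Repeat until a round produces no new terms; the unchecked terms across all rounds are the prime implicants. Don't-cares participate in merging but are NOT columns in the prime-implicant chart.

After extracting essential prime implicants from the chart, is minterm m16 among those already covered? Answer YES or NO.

YES

[col 0] 00000*, 00001*, 00010*, 00011*, 00100*, 00101*, 00110*, 01001*, 01010*, 01011*, 01110*, 10000*, 10001*, 10010*, 10011*, 10100*, 10101*, 10111*, 11000*, 11001*, 11101*, 11110*
[col 1] -0000*, -0001*, -0010*, -0011*, -0100*, -0101*, -1001*, -1110, 0-001*, 0-010*, 0-011*, 0-110*, 00-00*, 00-01*, 00-10*, 000-0*, 000-1*, 0000-*, 0001-*, 001-0*, 0010-*, 01-10*, 010-1*, 0101-*, 1-000*, 1-001*, 1-101*, 10-00*, 10-01*, 10-11*, 100-0*, 100-1*, 1000-*, 1001-*, 101-1*, 1010-*, 11-01*, 1100-*
[col 2] --001, -0-00*, -0-01*, -00-0*, -00-1*, -000-*, -001-*, -010-*, 0--10, 0-0-1, 0-01-, 00--0, 00-0-*, 000--*, 1--01, 1-00-, 10--1, 10-0-*, 100--*
[col 3] -0-0-, -00--
Prime implicants: --001, -0-0-, -00--, -1110, 0--10, 0-0-1, 0-01-, 00--0, 1--01, 1-00-, 10--1
PI chart (minterm → PIs covering it):
  0 | -0-0-,-00--,00--0
  1 | --001,-0-0-,-00--,0-0-1
  2 | -00--,0--10,0-01-,00--0
  3 | -00--,0-0-1,0-01-
  4 | -0-0-,00--0
  5 | -0-0-  (sole → essential)
  6 | 0--10,00--0
  9 | --001,0-0-1
  10 | 0--10,0-01-
  11 | 0-0-1,0-01-
  14 | -1110,0--10
  16 | -0-0-,-00--,1-00-
  17 | --001,-0-0-,-00--,1--01,1-00-,10--1
  18 | -00--  (sole → essential)
  19 | -00--,10--1
  20 | -0-0-  (sole → essential)
  21 | -0-0-,1--01,10--1
  23 | 10--1  (sole → essential)
  24 | 1-00-  (sole → essential)
  25 | --001,1--01,1-00-
  29 | 1--01  (sole → essential)
  30 | -1110  (sole → essential)
Essential prime implicants: -0-0-, -00--, -1110, 1--01, 1-00-, 10--1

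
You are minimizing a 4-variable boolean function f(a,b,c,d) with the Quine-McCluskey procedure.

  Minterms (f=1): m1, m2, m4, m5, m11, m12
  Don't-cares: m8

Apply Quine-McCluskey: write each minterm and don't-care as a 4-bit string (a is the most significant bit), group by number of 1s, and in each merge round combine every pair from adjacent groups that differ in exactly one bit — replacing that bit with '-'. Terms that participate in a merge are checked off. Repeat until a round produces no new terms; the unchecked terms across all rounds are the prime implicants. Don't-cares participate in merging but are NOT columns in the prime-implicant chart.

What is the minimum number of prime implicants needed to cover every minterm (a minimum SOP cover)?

size-2^0 implicants → 0001(✓)  0010  0100(✓)  0101(✓)  1000(✓)  1011  1100(✓)
size-2^1 implicants → -100  0-01  010-  1-00
Unchecked terms (primes): -100, 0-01, 0010, 010-, 1-00, 1011
Minterm coverage:
  m1 ⊆ 0-01 [E]
  m2 ⊆ 0010 [E]
  m4 ⊆ -100,010-
  m5 ⊆ 0-01,010-
  m11 ⊆ 1011 [E]
  m12 ⊆ -100,1-00
E = {0-01, 0010, 1011}
Petrick residual → -100
Cover = bc'd' + a'c'd + a'b'cd' + ab'cd  |cover|=4

4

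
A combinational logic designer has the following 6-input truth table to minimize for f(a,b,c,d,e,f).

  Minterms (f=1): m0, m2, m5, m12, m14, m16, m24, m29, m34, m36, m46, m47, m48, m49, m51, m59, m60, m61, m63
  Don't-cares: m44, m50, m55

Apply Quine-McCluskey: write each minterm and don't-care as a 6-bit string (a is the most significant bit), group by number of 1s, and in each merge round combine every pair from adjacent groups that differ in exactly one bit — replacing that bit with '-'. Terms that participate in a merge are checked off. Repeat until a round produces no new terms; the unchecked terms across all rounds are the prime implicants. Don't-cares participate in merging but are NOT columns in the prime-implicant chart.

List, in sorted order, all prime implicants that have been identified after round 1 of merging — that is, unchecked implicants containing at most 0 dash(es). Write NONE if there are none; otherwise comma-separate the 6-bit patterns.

000101

[col 0] 000000*, 000010*, 000101, 001100*, 001110*, 010000*, 011000*, 011101*, 100010*, 100100*, 101100*, 101110*, 101111*, 110000*, 110001*, 110010*, 110011*, 110111*, 111011*, 111100*, 111101*, 111111*
[col 1] -00010, -01100*, -01110*, -10000, -11101, 0-0000, 0000-0, 0011-0*, 01-000, 1-0010, 1-1100, 1-1111, 10-100, 1011-0*, 10111-, 11-011*, 11-111*, 110-11*, 1100-0*, 1100-1*, 11000-*, 11001-*, 111-11*, 1111-1, 11110-
[col 2] -011-0, 11--11, 1100--
Prime implicants: -00010, -011-0, -10000, -11101, 0-0000, 0000-0, 000101, 01-000, 1-0010, 1-1100, 1-1111, 10-100, 10111-, 11--11, 1100--, 1111-1, 11110-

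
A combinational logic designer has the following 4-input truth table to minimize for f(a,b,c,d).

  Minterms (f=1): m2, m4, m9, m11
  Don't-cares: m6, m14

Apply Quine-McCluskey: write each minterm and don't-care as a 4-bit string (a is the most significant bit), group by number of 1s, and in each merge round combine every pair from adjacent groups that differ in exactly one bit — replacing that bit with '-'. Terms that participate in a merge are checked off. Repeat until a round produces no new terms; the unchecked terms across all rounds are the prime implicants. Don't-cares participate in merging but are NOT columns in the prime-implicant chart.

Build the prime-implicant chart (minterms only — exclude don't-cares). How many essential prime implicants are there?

3

size-2^0 implicants → 0010(✓)  0100(✓)  0110(✓)  1001(✓)  1011(✓)  1110(✓)
size-2^1 implicants → -110  0-10  01-0  10-1
Unchecked terms (primes): -110, 0-10, 01-0, 10-1
Minterm coverage:
  m2 ⊆ 0-10 [E]
  m4 ⊆ 01-0 [E]
  m9 ⊆ 10-1 [E]
  m11 ⊆ 10-1 [E]
E = {0-10, 01-0, 10-1}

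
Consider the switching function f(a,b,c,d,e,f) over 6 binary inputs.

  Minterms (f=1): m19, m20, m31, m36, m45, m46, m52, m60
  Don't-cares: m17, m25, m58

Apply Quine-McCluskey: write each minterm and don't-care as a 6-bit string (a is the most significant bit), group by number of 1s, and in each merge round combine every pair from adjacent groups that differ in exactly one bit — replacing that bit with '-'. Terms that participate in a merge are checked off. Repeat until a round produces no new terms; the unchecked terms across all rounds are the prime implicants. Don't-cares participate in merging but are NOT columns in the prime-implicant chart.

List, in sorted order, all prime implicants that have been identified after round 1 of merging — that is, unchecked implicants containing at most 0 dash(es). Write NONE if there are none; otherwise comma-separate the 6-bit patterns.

011111, 101101, 101110, 111010

Round 0: 010001✓ 010011✓ 010100✓ 011001✓ 011111 100100✓ 101101 101110 110100✓ 111010 111100✓
Round 1: -10100 01-001 0100-1 1-0100 11-100
PIs = {-10100, 01-001, 0100-1, 011111, 1-0100, 101101, 101110, 11-100, 111010}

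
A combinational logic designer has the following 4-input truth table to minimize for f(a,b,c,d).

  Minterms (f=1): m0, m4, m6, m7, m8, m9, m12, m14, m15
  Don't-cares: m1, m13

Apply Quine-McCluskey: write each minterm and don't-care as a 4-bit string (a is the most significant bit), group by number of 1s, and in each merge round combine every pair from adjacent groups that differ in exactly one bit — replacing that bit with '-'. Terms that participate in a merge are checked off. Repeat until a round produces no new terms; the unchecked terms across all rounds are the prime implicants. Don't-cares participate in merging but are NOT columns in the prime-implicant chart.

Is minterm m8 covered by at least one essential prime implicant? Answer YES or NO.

NO

size-2^0 implicants → 0000(✓)  0001(✓)  0100(✓)  0110(✓)  0111(✓)  1000(✓)  1001(✓)  1100(✓)  1101(✓)  1110(✓)  1111(✓)
size-2^1 implicants → -000(✓)  -001(✓)  -100(✓)  -110(✓)  -111(✓)  0-00(✓)  000-(✓)  01-0(✓)  011-(✓)  1-00(✓)  1-01(✓)  100-(✓)  11-0(✓)  11-1(✓)  110-(✓)  111-(✓)
size-2^2 implicants → --00  -00-  -1-0  -11-  1-0-  11--
Unchecked terms (primes): --00, -00-, -1-0, -11-, 1-0-, 11--
Minterm coverage:
  m0 ⊆ --00,-00-
  m4 ⊆ --00,-1-0
  m6 ⊆ -1-0,-11-
  m7 ⊆ -11- [E]
  m8 ⊆ --00,-00-,1-0-
  m9 ⊆ -00-,1-0-
  m12 ⊆ --00,-1-0,1-0-,11--
  m14 ⊆ -1-0,-11-,11--
  m15 ⊆ -11-,11--
E = {-11-}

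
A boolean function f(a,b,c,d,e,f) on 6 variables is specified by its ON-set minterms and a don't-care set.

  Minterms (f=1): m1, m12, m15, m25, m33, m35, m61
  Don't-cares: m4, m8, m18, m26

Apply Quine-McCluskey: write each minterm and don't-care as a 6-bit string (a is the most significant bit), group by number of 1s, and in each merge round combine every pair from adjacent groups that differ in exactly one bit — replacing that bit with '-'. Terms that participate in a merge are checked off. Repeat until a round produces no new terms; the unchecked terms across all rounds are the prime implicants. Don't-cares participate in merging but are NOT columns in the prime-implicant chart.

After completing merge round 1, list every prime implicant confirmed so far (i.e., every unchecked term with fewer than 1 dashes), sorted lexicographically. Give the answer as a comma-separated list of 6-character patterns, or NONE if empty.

001111, 011001, 111101

[col 0] 000001*, 000100*, 001000*, 001100*, 001111, 010010*, 011001, 011010*, 100001*, 100011*, 111101
[col 1] -00001, 00-100, 001-00, 01-010, 1000-1
Prime implicants: -00001, 00-100, 001-00, 001111, 01-010, 011001, 1000-1, 111101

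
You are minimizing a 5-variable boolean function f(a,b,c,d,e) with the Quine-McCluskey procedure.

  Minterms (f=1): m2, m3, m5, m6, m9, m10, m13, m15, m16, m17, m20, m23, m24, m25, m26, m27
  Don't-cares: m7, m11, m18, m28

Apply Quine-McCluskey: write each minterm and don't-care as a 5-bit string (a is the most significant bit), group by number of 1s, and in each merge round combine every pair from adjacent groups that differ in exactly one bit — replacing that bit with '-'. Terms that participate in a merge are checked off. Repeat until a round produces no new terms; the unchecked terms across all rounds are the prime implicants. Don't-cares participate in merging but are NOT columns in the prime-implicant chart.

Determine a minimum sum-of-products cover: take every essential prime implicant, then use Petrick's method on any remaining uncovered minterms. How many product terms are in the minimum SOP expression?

size-2^0 implicants → 00010(✓)  00011(✓)  00101(✓)  00110(✓)  00111(✓)  01001(✓)  01010(✓)  01011(✓)  01101(✓)  01111(✓)  10000(✓)  10001(✓)  10010(✓)  10100(✓)  10111(✓)  11000(✓)  11001(✓)  11010(✓)  11011(✓)  11100(✓)
size-2^1 implicants → -0010(✓)  -0111  -1001(✓)  -1010(✓)  -1011(✓)  0-010(✓)  0-011(✓)  0-101(✓)  0-111(✓)  00-10(✓)  00-11(✓)  0001-(✓)  001-1(✓)  0011-(✓)  01-01(✓)  01-11(✓)  010-1(✓)  0101-(✓)  011-1(✓)  1-000(✓)  1-001(✓)  1-010(✓)  1-100(✓)  10-00(✓)  100-0(✓)  1000-(✓)  11-00(✓)  110-0(✓)  110-1(✓)  1100-(✓)  1101-(✓)
size-2^2 implicants → --010  -10-1  -101-  0--11  0-01-  0-1-1  00-1-  01--1  1--00  1-0-0  1-00-  110--
Unchecked terms (primes): --010, -0111, -10-1, -101-, 0--11, 0-01-, 0-1-1, 00-1-, 01--1, 1--00, 1-0-0, 1-00-, 110--
Minterm coverage:
  m2 ⊆ --010,0-01-,00-1-
  m3 ⊆ 0--11,0-01-,00-1-
  m5 ⊆ 0-1-1 [E]
  m6 ⊆ 00-1- [E]
  m9 ⊆ -10-1,01--1
  m10 ⊆ --010,-101-,0-01-
  m13 ⊆ 0-1-1,01--1
  m15 ⊆ 0--11,0-1-1,01--1
  m16 ⊆ 1--00,1-0-0,1-00-
  m17 ⊆ 1-00- [E]
  m20 ⊆ 1--00 [E]
  m23 ⊆ -0111 [E]
  m24 ⊆ 1--00,1-0-0,1-00-,110--
  m25 ⊆ -10-1,1-00-,110--
  m26 ⊆ --010,-101-,1-0-0,110--
  m27 ⊆ -10-1,-101-,110--
E = {-0111, 0-1-1, 00-1-, 1--00, 1-00-}
Petrick residual → --010, -10-1
Cover = c'de' + b'cde + bc'e + a'ce + a'b'd + ad'e' + ac'd'  |cover|=7

7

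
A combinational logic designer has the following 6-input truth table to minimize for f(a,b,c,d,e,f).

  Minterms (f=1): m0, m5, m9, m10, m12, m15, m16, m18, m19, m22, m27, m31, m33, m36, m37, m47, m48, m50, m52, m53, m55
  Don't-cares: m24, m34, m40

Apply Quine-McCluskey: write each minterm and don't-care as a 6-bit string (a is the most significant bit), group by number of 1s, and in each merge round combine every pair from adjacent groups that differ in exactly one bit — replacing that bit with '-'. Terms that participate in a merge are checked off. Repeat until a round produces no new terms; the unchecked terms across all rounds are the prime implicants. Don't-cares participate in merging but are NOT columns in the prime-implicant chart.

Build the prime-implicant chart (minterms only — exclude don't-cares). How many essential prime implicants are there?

10

Round 0: 000000✓ 000101✓ 001001 001010 001100 001111✓ 010000✓ 010010✓ 010011✓ 010110✓ 011000✓ 011011✓ 011111✓ 100001✓ 100010✓ 100100✓ 100101✓ 101000 101111✓ 110000✓ 110010✓ 110100✓ 110101✓ 110111✓
Round 1: -00101 -01111 -10000✓ -10010✓ 0-0000 0-1111 01-000 01-011 010-10 0100-0✓ 01001- 011-11 1-0010 1-0100✓ 1-0101✓ 100-01 10010-✓ 110-00 1100-0✓ 1101-1 11010-✓
Round 2: -100-0 1-010-
PIs = {-00101, -01111, -100-0, 0-0000, 0-1111, 001001, 001010, 001100, 01-000, 01-011, 010-10, 01001-, 011-11, 1-0010, 1-010-, 100-01, 101000, 110-00, 1101-1}
Coverage chart:
  m0: 0-0000 ←essential
  m5: -00101 ←essential
  m9: 001001 ←essential
  m10: 001010 ←essential
  m12: 001100 ←essential
  m15: -01111,0-1111
  m16: -100-0,0-0000,01-000
  m18: -100-0,010-10,01001-
  m19: 01-011,01001-
  m22: 010-10 ←essential
  m27: 01-011,011-11
  m31: 0-1111,011-11
  m33: 100-01 ←essential
  m36: 1-010- ←essential
  m37: -00101,1-010-,100-01
  m47: -01111 ←essential
  m48: -100-0,110-00
  m50: -100-0,1-0010
  m52: 1-010-,110-00
  m53: 1-010-,1101-1
  m55: 1101-1 ←essential
Essential: -00101, -01111, 0-0000, 001001, 001010, 001100, 010-10, 1-010-, 100-01, 1101-1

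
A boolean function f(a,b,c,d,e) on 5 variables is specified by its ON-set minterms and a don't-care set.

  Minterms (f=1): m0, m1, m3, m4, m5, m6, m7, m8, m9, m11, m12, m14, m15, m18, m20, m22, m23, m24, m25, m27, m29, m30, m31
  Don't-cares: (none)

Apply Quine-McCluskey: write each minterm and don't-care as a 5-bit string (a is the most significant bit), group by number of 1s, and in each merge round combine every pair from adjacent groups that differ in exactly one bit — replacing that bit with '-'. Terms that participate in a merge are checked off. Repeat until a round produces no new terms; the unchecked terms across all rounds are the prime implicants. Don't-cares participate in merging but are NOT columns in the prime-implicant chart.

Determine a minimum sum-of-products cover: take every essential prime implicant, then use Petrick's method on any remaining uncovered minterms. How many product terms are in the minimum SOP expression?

Round 0: 00000✓ 00001✓ 00011✓ 00100✓ 00101✓ 00110✓ 00111✓ 01000✓ 01001✓ 01011✓ 01100✓ 01110✓ 01111✓ 10010✓ 10100✓ 10110✓ 10111✓ 11000✓ 11001✓ 11011✓ 11101✓ 11110✓ 11111✓
Round 1: -0100✓ -0110✓ -0111✓ -1000✓ -1001✓ -1011✓ -1110✓ -1111✓ 0-000✓ 0-001✓ 0-011✓ 0-100✓ 0-110✓ 0-111✓ 00-00✓ 00-01✓ 00-11✓ 000-1✓ 0000-✓ 001-0✓ 001-1✓ 0010-✓ 0011-✓ 01-00✓ 01-11✓ 010-1✓ 0100-✓ 011-0✓ 0111-✓ 1-110✓ 1-111✓ 10-10 101-0✓ 1011-✓ 11-01✓ 11-11✓ 110-1✓ 1100-✓ 111-1✓ 1111-✓
Round 2: --110✓ --111✓ -01-0 -011-✓ -1-11 -10-1 -100- -111-✓ 0--00 0--11 0-0-1 0-00- 0-1-0 0-11-✓ 00--1 00-0- 001-- 1-11-✓ 11--1
Round 3: --11-
PIs = {--11-, -01-0, -1-11, -10-1, -100-, 0--00, 0--11, 0-0-1, 0-00-, 0-1-0, 00--1, 00-0-, 001--, 10-10, 11--1}
Coverage chart:
  m0: 0--00,0-00-,00-0-
  m1: 0-0-1,0-00-,00--1,00-0-
  m3: 0--11,0-0-1,00--1
  m4: -01-0,0--00,0-1-0,00-0-,001--
  m5: 00--1,00-0-,001--
  m6: --11-,-01-0,0-1-0,001--
  m7: --11-,0--11,00--1,001--
  m8: -100-,0--00,0-00-
  m9: -10-1,-100-,0-0-1,0-00-
  m11: -1-11,-10-1,0--11,0-0-1
  m12: 0--00,0-1-0
  m14: --11-,0-1-0
  m15: --11-,-1-11,0--11
  m18: 10-10 ←essential
  m20: -01-0 ←essential
  m22: --11-,-01-0,10-10
  m23: --11- ←essential
  m24: -100- ←essential
  m25: -10-1,-100-,11--1
  m27: -1-11,-10-1,11--1
  m29: 11--1 ←essential
  m30: --11- ←essential
  m31: --11-,-1-11,11--1
Essential: --11-, -01-0, -100-, 10-10, 11--1
Petrick residual → -1-11, 0--00, 00--1
Min cover (8 terms): cd + b'ce' + bde + bc'd' + a'd'e' + a'b'e + ab'de' + abe

8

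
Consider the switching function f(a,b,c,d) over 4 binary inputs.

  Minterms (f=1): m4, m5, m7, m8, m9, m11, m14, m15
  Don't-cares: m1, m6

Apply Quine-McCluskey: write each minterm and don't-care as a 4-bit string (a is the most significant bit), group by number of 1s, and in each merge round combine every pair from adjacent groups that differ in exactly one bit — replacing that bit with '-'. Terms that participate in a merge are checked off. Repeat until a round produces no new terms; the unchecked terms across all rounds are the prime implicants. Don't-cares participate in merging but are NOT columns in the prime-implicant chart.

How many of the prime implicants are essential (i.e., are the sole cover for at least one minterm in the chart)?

3

Round 0: 0001✓ 0100✓ 0101✓ 0110✓ 0111✓ 1000✓ 1001✓ 1011✓ 1110✓ 1111✓
Round 1: -001 -110✓ -111✓ 0-01 01-0✓ 01-1✓ 010-✓ 011-✓ 1-11 10-1 100- 111-✓
Round 2: -11- 01--
PIs = {-001, -11-, 0-01, 01--, 1-11, 10-1, 100-}
Coverage chart:
  m4: 01-- ←essential
  m5: 0-01,01--
  m7: -11-,01--
  m8: 100- ←essential
  m9: -001,10-1,100-
  m11: 1-11,10-1
  m14: -11- ←essential
  m15: -11-,1-11
Essential: -11-, 01--, 100-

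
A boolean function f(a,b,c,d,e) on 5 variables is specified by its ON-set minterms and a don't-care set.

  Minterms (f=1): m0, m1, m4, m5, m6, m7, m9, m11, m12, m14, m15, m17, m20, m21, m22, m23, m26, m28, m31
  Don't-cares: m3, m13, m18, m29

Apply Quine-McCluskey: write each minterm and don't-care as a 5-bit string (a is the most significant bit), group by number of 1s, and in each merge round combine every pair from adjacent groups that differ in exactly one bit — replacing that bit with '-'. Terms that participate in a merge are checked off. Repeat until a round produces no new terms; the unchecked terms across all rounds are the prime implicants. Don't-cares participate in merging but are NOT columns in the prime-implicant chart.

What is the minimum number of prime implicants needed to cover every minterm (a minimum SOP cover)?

[col 0] 00000*, 00001*, 00011*, 00100*, 00101*, 00110*, 00111*, 01001*, 01011*, 01100*, 01101*, 01110*, 01111*, 10001*, 10010*, 10100*, 10101*, 10110*, 10111*, 11010*, 11100*, 11101*, 11111*
[col 1] -0001*, -0100*, -0101*, -0110*, -0111*, -1100*, -1101*, -1111*, 0-001*, 0-011*, 0-100*, 0-101*, 0-110*, 0-111*, 00-00*, 00-01*, 00-11*, 000-1*, 0000-*, 001-0*, 001-1*, 0010-*, 0011-*, 01-01*, 01-11*, 010-1*, 011-0*, 011-1*, 0110-*, 0111-*, 1-010, 1-100*, 1-101*, 1-111*, 10-01*, 10-10, 101-0*, 101-1*, 1010-*, 1011-*, 111-1*, 1110-*
[col 2] --100*, --101*, --111*, -0-01, -01-0*, -01-1*, -010-*, -011-*, -11-1*, -110-*, 0--01*, 0--11*, 0-0-1*, 0-1-0*, 0-1-1*, 0-10-*, 0-11-*, 00--1*, 00-0-, 001--*, 01--1*, 011--*, 1-1-1*, 1-10-*, 101--*
[col 3] --1-1, --10-, -01--, 0---1, 0-1--
Prime implicants: --1-1, --10-, -0-01, -01--, 0---1, 0-1--, 00-0-, 1-010, 10-10
PI chart (minterm → PIs covering it):
  0 | 00-0-  (sole → essential)
  1 | -0-01,0---1,00-0-
  4 | --10-,-01--,0-1--,00-0-
  5 | --1-1,--10-,-0-01,-01--,0---1,0-1--,00-0-
  6 | -01--,0-1--
  7 | --1-1,-01--,0---1,0-1--
  9 | 0---1  (sole → essential)
  11 | 0---1  (sole → essential)
  12 | --10-,0-1--
  14 | 0-1--  (sole → essential)
  15 | --1-1,0---1,0-1--
  17 | -0-01  (sole → essential)
  20 | --10-,-01--
  21 | --1-1,--10-,-0-01,-01--
  22 | -01--,10-10
  23 | --1-1,-01--
  26 | 1-010  (sole → essential)
  28 | --10-  (sole → essential)
  31 | --1-1  (sole → essential)
Essential prime implicants: --1-1, --10-, -0-01, 0---1, 0-1--, 00-0-, 1-010
Petrick residual → -01--
Minimum SOP uses 8 PIs: ce + cd' + b'd'e + b'c + a'e + a'c + a'b'd' + ac'de'

8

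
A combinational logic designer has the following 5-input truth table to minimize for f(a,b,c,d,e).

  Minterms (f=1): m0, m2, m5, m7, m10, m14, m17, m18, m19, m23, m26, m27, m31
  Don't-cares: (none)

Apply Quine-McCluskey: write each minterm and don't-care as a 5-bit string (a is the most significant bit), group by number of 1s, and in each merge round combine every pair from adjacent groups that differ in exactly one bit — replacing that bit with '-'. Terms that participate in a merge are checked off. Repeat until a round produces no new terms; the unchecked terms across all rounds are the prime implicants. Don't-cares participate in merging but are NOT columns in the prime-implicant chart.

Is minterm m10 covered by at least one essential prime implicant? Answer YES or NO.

size-2^0 implicants → 00000(✓)  00010(✓)  00101(✓)  00111(✓)  01010(✓)  01110(✓)  10001(✓)  10010(✓)  10011(✓)  10111(✓)  11010(✓)  11011(✓)  11111(✓)
size-2^1 implicants → -0010(✓)  -0111  -1010(✓)  0-010(✓)  000-0  001-1  01-10  1-010(✓)  1-011(✓)  1-111(✓)  10-11(✓)  100-1  1001-(✓)  11-11(✓)  1101-(✓)
size-2^2 implicants → --010  1--11  1-01-
Unchecked terms (primes): --010, -0111, 000-0, 001-1, 01-10, 1--11, 1-01-, 100-1
Minterm coverage:
  m0 ⊆ 000-0 [E]
  m2 ⊆ --010,000-0
  m5 ⊆ 001-1 [E]
  m7 ⊆ -0111,001-1
  m10 ⊆ --010,01-10
  m14 ⊆ 01-10 [E]
  m17 ⊆ 100-1 [E]
  m18 ⊆ --010,1-01-
  m19 ⊆ 1--11,1-01-,100-1
  m23 ⊆ -0111,1--11
  m26 ⊆ --010,1-01-
  m27 ⊆ 1--11,1-01-
  m31 ⊆ 1--11 [E]
E = {000-0, 001-1, 01-10, 1--11, 100-1}

YES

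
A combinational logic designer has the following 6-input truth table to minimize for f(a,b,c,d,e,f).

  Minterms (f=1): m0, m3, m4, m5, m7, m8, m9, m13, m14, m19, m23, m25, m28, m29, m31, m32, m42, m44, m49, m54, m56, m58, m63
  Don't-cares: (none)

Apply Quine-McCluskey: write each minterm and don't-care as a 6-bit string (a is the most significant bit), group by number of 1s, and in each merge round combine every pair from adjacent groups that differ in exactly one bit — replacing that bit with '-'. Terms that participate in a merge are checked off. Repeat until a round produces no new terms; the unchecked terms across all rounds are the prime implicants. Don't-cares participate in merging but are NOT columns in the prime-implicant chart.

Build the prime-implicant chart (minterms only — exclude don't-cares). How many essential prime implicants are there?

[col 0] 000000*, 000011*, 000100*, 000101*, 000111*, 001000*, 001001*, 001101*, 001110, 010011*, 010111*, 011001*, 011100*, 011101*, 011111*, 100000*, 101010*, 101100, 110001, 110110, 111000*, 111010*, 111111*
[col 1] -00000, -11111, 0-0011*, 0-0111*, 0-1001*, 0-1101*, 00-000, 00-101, 000-00, 000-11*, 0001-1, 00010-, 001-01*, 00100-, 01-111, 010-11*, 011-01*, 0111-1, 01110-, 1-1010, 1110-0
[col 2] 0-0-11, 0-1-01
Prime implicants: -00000, -11111, 0-0-11, 0-1-01, 00-000, 00-101, 000-00, 0001-1, 00010-, 00100-, 001110, 01-111, 0111-1, 01110-, 1-1010, 101100, 110001, 110110, 1110-0
PI chart (minterm → PIs covering it):
  0 | -00000,00-000,000-00
  3 | 0-0-11  (sole → essential)
  4 | 000-00,00010-
  5 | 00-101,0001-1,00010-
  7 | 0-0-11,0001-1
  8 | 00-000,00100-
  9 | 0-1-01,00100-
  13 | 0-1-01,00-101
  14 | 001110  (sole → essential)
  19 | 0-0-11  (sole → essential)
  23 | 0-0-11,01-111
  25 | 0-1-01  (sole → essential)
  28 | 01110-  (sole → essential)
  29 | 0-1-01,0111-1,01110-
  31 | -11111,01-111,0111-1
  32 | -00000  (sole → essential)
  42 | 1-1010  (sole → essential)
  44 | 101100  (sole → essential)
  49 | 110001  (sole → essential)
  54 | 110110  (sole → essential)
  56 | 1110-0  (sole → essential)
  58 | 1-1010,1110-0
  63 | -11111  (sole → essential)
Essential prime implicants: -00000, -11111, 0-0-11, 0-1-01, 001110, 01110-, 1-1010, 101100, 110001, 110110, 1110-0

11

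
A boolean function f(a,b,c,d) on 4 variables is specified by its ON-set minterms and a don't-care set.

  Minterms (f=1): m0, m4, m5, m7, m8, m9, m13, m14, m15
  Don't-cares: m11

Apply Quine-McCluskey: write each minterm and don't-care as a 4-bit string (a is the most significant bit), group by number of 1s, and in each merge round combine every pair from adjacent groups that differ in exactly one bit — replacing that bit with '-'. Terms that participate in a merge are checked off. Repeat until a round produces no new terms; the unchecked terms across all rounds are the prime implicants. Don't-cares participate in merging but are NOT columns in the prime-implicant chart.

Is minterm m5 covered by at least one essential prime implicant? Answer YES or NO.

Round 0: 0000✓ 0100✓ 0101✓ 0111✓ 1000✓ 1001✓ 1011✓ 1101✓ 1110✓ 1111✓
Round 1: -000 -101✓ -111✓ 0-00 01-1✓ 010- 1-01✓ 1-11✓ 10-1✓ 100- 11-1✓ 111-
Round 2: -1-1 1--1
PIs = {-000, -1-1, 0-00, 010-, 1--1, 100-, 111-}
Coverage chart:
  m0: -000,0-00
  m4: 0-00,010-
  m5: -1-1,010-
  m7: -1-1 ←essential
  m8: -000,100-
  m9: 1--1,100-
  m13: -1-1,1--1
  m14: 111- ←essential
  m15: -1-1,1--1,111-
Essential: -1-1, 111-

YES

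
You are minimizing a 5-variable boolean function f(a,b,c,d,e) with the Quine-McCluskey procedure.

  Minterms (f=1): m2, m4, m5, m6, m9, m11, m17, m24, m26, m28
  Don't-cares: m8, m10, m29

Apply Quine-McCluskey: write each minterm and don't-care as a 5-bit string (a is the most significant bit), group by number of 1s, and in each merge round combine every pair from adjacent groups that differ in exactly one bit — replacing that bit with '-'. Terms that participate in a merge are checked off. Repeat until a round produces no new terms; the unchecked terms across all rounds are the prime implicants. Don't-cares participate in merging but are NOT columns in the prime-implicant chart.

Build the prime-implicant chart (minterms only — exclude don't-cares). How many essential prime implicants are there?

4

size-2^0 implicants → 00010(✓)  00100(✓)  00101(✓)  00110(✓)  01000(✓)  01001(✓)  01010(✓)  01011(✓)  10001  11000(✓)  11010(✓)  11100(✓)  11101(✓)
size-2^1 implicants → -1000(✓)  -1010(✓)  0-010  00-10  001-0  0010-  010-0(✓)  010-1(✓)  0100-(✓)  0101-(✓)  11-00  110-0(✓)  1110-
size-2^2 implicants → -10-0  010--
Unchecked terms (primes): -10-0, 0-010, 00-10, 001-0, 0010-, 010--, 10001, 11-00, 1110-
Minterm coverage:
  m2 ⊆ 0-010,00-10
  m4 ⊆ 001-0,0010-
  m5 ⊆ 0010- [E]
  m6 ⊆ 00-10,001-0
  m9 ⊆ 010-- [E]
  m11 ⊆ 010-- [E]
  m17 ⊆ 10001 [E]
  m24 ⊆ -10-0,11-00
  m26 ⊆ -10-0 [E]
  m28 ⊆ 11-00,1110-
E = {-10-0, 0010-, 010--, 10001}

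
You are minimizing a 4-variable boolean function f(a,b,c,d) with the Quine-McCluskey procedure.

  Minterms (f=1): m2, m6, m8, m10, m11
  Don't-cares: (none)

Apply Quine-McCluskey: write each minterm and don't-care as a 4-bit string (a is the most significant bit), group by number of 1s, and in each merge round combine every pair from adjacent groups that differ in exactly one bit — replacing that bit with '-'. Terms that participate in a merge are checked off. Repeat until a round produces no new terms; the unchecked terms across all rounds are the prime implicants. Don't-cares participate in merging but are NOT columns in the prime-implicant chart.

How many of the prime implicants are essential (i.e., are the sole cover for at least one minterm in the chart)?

size-2^0 implicants → 0010(✓)  0110(✓)  1000(✓)  1010(✓)  1011(✓)
size-2^1 implicants → -010  0-10  10-0  101-
Unchecked terms (primes): -010, 0-10, 10-0, 101-
Minterm coverage:
  m2 ⊆ -010,0-10
  m6 ⊆ 0-10 [E]
  m8 ⊆ 10-0 [E]
  m10 ⊆ -010,10-0,101-
  m11 ⊆ 101- [E]
E = {0-10, 10-0, 101-}

3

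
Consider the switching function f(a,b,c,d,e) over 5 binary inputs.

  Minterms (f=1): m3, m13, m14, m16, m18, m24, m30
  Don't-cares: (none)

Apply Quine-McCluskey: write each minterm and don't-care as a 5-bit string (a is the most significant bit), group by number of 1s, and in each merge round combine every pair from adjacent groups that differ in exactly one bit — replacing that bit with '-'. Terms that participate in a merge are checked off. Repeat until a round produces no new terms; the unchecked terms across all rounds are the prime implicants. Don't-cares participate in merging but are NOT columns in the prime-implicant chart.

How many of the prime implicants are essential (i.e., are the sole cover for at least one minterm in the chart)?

[col 0] 00011, 01101, 01110*, 10000*, 10010*, 11000*, 11110*
[col 1] -1110, 1-000, 100-0
Prime implicants: -1110, 00011, 01101, 1-000, 100-0
PI chart (minterm → PIs covering it):
  3 | 00011  (sole → essential)
  13 | 01101  (sole → essential)
  14 | -1110  (sole → essential)
  16 | 1-000,100-0
  18 | 100-0  (sole → essential)
  24 | 1-000  (sole → essential)
  30 | -1110  (sole → essential)
Essential prime implicants: -1110, 00011, 01101, 1-000, 100-0

5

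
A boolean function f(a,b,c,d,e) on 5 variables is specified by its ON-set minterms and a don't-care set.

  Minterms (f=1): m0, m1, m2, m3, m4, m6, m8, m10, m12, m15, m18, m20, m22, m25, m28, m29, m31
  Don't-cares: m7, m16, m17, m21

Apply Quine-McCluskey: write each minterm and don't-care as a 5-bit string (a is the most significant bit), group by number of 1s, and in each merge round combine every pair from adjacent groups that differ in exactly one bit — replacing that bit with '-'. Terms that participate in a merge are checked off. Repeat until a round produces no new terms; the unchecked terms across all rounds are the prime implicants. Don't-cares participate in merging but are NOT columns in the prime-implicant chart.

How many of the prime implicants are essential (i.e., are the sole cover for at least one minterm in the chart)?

Round 0: 00000✓ 00001✓ 00010✓ 00011✓ 00100✓ 00110✓ 00111✓ 01000✓ 01010✓ 01100✓ 01111✓ 10000✓ 10001✓ 10010✓ 10100✓ 10101✓ 10110✓ 11001✓ 11100✓ 11101✓ 11111✓
Round 1: -0000✓ -0001✓ -0010✓ -0100✓ -0110✓ -1100✓ -1111 0-000✓ 0-010✓ 0-100✓ 0-111 00-00✓ 00-10✓ 00-11✓ 000-0✓ 000-1✓ 0000-✓ 0001-✓ 001-0✓ 0011-✓ 01-00✓ 010-0✓ 1-001✓ 1-100✓ 1-101✓ 10-00✓ 10-01✓ 10-10✓ 100-0✓ 1000-✓ 101-0✓ 1010-✓ 11-01✓ 111-1 1110-✓
Round 2: --100 -0-00✓ -0-10✓ -00-0✓ -000- -01-0✓ 0--00 0-0-0 00--0✓ 00-1- 000-- 1--01 1-10- 10--0✓ 10-0-
Round 3: -0--0
PIs = {--100, -0--0, -000-, -1111, 0--00, 0-0-0, 0-111, 00-1-, 000--, 1--01, 1-10-, 10-0-, 111-1}
Coverage chart:
  m0: -0--0,-000-,0--00,0-0-0,000--
  m1: -000-,000--
  m2: -0--0,0-0-0,00-1-,000--
  m3: 00-1-,000--
  m4: --100,-0--0,0--00
  m6: -0--0,00-1-
  m8: 0--00,0-0-0
  m10: 0-0-0 ←essential
  m12: --100,0--00
  m15: -1111,0-111
  m18: -0--0 ←essential
  m20: --100,-0--0,1-10-,10-0-
  m22: -0--0 ←essential
  m25: 1--01 ←essential
  m28: --100,1-10-
  m29: 1--01,1-10-,111-1
  m31: -1111,111-1
Essential: -0--0, 0-0-0, 1--01

3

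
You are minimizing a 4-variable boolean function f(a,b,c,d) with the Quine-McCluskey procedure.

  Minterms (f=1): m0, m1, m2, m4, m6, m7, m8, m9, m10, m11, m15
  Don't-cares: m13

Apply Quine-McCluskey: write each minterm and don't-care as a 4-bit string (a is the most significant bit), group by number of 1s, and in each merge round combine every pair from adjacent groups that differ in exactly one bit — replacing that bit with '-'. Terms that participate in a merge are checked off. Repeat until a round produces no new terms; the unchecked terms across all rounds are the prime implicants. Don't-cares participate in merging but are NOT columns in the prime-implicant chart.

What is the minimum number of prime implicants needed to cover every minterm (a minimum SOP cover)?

4

Round 0: 0000✓ 0001✓ 0010✓ 0100✓ 0110✓ 0111✓ 1000✓ 1001✓ 1010✓ 1011✓ 1101✓ 1111✓
Round 1: -000✓ -001✓ -010✓ -111 0-00✓ 0-10✓ 00-0✓ 000-✓ 01-0✓ 011- 1-01✓ 1-11✓ 10-0✓ 10-1✓ 100-✓ 101-✓ 11-1✓
Round 2: -0-0 -00- 0--0 1--1 10--
PIs = {-0-0, -00-, -111, 0--0, 011-, 1--1, 10--}
Coverage chart:
  m0: -0-0,-00-,0--0
  m1: -00- ←essential
  m2: -0-0,0--0
  m4: 0--0 ←essential
  m6: 0--0,011-
  m7: -111,011-
  m8: -0-0,-00-,10--
  m9: -00-,1--1,10--
  m10: -0-0,10--
  m11: 1--1,10--
  m15: -111,1--1
Essential: -00-, 0--0
Petrick residual → -111, 10--
Min cover (4 terms): b'c' + bcd + a'd' + ab'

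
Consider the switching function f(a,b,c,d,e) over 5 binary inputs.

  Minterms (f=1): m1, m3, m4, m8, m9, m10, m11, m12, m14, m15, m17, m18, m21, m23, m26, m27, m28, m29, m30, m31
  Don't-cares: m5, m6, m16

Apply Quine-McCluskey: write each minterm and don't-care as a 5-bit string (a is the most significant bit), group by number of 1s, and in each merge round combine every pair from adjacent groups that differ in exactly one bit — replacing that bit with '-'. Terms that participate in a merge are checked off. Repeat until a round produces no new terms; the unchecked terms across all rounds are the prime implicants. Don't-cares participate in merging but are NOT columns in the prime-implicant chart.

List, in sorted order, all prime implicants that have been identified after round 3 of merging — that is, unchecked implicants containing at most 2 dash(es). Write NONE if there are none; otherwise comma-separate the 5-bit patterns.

Round 0: 00001✓ 00011✓ 00100✓ 00101✓ 00110✓ 01000✓ 01001✓ 01010✓ 01011✓ 01100✓ 01110✓ 01111✓ 10000✓ 10001✓ 10010✓ 10101✓ 10111✓ 11010✓ 11011✓ 11100✓ 11101✓ 11110✓ 11111✓
Round 1: -0001✓ -0101✓ -1010✓ -1011✓ -1100✓ -1110✓ -1111✓ 0-001✓ 0-011✓ 0-100✓ 0-110✓ 00-01✓ 000-1✓ 001-0✓ 0010- 01-00✓ 01-10✓ 01-11✓ 010-0✓ 010-1✓ 0100-✓ 0101-✓ 011-0✓ 0111-✓ 1-010 1-101✓ 1-111✓ 10-01✓ 100-0 1000- 101-1✓ 11-10✓ 11-11✓ 1101-✓ 111-0✓ 111-1✓ 1110-✓ 1111-✓
Round 2: -0-01 -1-10✓ -1-11✓ -101-✓ -11-0 -111-✓ 0-0-1 0-1-0 01--0 01-1-✓ 010-- 1-1-1 11-1-✓ 111--
Round 3: -1-1-
PIs = {-0-01, -1-1-, -11-0, 0-0-1, 0-1-0, 0010-, 01--0, 010--, 1-010, 1-1-1, 100-0, 1000-, 111--}

-0-01, -11-0, 0-0-1, 0-1-0, 0010-, 01--0, 010--, 1-010, 1-1-1, 100-0, 1000-, 111--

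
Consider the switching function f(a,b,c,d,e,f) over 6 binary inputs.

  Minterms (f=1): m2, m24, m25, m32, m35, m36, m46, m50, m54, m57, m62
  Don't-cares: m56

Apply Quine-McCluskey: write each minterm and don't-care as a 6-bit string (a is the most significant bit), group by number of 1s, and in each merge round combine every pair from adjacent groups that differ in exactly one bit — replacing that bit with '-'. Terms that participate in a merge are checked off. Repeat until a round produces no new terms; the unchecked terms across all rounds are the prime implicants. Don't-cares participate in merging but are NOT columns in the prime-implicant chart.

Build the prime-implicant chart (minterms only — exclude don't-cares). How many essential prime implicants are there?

Round 0: 000010 011000✓ 011001✓ 100000✓ 100011 100100✓ 101110✓ 110010✓ 110110✓ 111000✓ 111001✓ 111110✓
Round 1: -11000✓ -11001✓ 01100-✓ 1-1110 100-00 11-110 110-10 11100-✓
Round 2: -1100-
PIs = {-1100-, 000010, 1-1110, 100-00, 100011, 11-110, 110-10}
Coverage chart:
  m2: 000010 ←essential
  m24: -1100- ←essential
  m25: -1100- ←essential
  m32: 100-00 ←essential
  m35: 100011 ←essential
  m36: 100-00 ←essential
  m46: 1-1110 ←essential
  m50: 110-10 ←essential
  m54: 11-110,110-10
  m57: -1100- ←essential
  m62: 1-1110,11-110
Essential: -1100-, 000010, 1-1110, 100-00, 100011, 110-10

6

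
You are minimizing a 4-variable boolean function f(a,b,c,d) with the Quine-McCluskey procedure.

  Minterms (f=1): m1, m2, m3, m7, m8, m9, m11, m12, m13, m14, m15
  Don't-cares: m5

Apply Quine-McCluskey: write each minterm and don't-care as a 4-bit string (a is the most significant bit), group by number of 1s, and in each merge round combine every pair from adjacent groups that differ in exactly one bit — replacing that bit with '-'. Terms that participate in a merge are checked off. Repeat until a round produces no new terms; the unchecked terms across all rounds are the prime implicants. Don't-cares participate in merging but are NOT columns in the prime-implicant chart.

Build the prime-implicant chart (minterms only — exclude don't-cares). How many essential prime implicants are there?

4

Round 0: 0001✓ 0010✓ 0011✓ 0101✓ 0111✓ 1000✓ 1001✓ 1011✓ 1100✓ 1101✓ 1110✓ 1111✓
Round 1: -001✓ -011✓ -101✓ -111✓ 0-01✓ 0-11✓ 00-1✓ 001- 01-1✓ 1-00✓ 1-01✓ 1-11✓ 10-1✓ 100-✓ 11-0✓ 11-1✓ 110-✓ 111-✓
Round 2: --01✓ --11✓ -0-1✓ -1-1✓ 0--1✓ 1--1✓ 1-0- 11--
Round 3: ---1
PIs = {---1, 001-, 1-0-, 11--}
Coverage chart:
  m1: ---1 ←essential
  m2: 001- ←essential
  m3: ---1,001-
  m7: ---1 ←essential
  m8: 1-0- ←essential
  m9: ---1,1-0-
  m11: ---1 ←essential
  m12: 1-0-,11--
  m13: ---1,1-0-,11--
  m14: 11-- ←essential
  m15: ---1,11--
Essential: ---1, 001-, 1-0-, 11--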